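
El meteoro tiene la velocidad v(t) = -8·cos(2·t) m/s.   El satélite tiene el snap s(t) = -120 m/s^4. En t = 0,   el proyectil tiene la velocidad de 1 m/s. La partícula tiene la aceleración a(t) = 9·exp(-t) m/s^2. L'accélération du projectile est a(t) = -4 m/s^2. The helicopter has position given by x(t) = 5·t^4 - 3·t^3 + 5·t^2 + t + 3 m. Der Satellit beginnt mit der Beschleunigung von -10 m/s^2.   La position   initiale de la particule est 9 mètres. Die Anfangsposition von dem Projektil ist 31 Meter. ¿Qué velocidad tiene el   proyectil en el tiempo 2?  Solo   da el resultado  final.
En t = 2, v = -7.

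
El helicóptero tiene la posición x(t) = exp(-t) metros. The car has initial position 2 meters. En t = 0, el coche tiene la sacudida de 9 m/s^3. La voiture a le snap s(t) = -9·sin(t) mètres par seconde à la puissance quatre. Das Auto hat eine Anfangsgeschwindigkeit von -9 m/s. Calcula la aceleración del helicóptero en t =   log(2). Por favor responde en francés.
Pour résoudre ceci, nous devons prendre 2 dérivées de notre équation de la position x(t) = exp(-t). En prenant d/dt de x(t), nous trouvons v(t) = -exp(-t). En prenant d/dt de v(t), nous trouvons a(t) = exp(-t). Nous avons l'accélération a(t) = exp(-t). En substituant t = log(2): a(log(2)) = 1/2.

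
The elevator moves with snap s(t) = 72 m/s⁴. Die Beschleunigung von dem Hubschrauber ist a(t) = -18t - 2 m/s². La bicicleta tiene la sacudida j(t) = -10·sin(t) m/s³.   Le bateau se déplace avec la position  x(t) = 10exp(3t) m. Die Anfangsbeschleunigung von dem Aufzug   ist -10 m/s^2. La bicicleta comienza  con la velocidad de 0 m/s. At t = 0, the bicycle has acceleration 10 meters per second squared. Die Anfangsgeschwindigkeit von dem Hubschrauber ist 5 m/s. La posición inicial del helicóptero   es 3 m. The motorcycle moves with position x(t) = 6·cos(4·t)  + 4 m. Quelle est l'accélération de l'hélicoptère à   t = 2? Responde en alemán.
Mit a(t) = -18·t - 2 und Einsetzen von t = 2, finden wir a = -38.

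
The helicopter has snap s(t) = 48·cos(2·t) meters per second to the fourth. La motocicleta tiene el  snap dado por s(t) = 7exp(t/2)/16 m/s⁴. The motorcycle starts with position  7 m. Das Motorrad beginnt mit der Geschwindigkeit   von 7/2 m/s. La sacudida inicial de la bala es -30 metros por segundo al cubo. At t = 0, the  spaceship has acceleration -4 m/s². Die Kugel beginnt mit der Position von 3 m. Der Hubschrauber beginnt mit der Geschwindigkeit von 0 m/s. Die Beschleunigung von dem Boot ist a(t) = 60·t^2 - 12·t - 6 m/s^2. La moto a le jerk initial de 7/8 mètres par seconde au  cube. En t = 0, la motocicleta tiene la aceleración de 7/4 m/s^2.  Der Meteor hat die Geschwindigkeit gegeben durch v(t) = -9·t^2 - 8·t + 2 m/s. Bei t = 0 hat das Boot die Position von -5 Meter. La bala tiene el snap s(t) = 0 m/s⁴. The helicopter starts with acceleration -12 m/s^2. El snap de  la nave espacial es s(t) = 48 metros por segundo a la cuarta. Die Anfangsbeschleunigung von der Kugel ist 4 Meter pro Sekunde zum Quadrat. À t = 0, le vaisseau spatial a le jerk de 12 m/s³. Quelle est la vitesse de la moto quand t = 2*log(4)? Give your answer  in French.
Nous devons trouver la primitive de notre équation du snap s(t) = 7·exp(t/2)/16 3 fois. En prenant ∫s(t)dt et en appliquant j(0) = 7/8, nous trouvons j(t) = 7·exp(t/2)/8. L'intégrale du jerk est l'accélération. En utilisant a(0) = 7/4, nous obtenons a(t) = 7·exp(t/2)/4. La primitive de l'accélération est la vitesse. En utilisant v(0) = 7/2, nous obtenons v(t) = 7·exp(t/2)/2. Nous avons la vitesse v(t) = 7·exp(t/2)/2. En substituant t = 2*log(4): v(2*log(4)) = 14.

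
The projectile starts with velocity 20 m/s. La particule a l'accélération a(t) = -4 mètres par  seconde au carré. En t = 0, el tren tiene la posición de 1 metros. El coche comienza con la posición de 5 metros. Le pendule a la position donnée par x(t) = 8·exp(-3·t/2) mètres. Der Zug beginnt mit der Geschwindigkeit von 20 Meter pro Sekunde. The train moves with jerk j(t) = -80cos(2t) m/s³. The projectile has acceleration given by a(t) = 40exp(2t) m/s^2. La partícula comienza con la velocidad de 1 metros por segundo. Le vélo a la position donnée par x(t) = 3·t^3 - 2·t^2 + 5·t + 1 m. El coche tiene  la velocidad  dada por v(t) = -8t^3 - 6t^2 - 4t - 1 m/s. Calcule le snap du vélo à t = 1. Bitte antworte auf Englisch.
We must differentiate our position equation x(t) = 3·t^3 - 2·t^2 + 5·t + 1 4 times. Differentiating position, we get velocity: v(t) = 9·t^2 - 4·t + 5. The derivative of velocity gives acceleration: a(t) = 18·t - 4. Taking d/dt of a(t), we find j(t) = 18. The derivative of jerk gives snap: s(t) = 0. Using s(t) = 0 and substituting t = 1, we find s = 0.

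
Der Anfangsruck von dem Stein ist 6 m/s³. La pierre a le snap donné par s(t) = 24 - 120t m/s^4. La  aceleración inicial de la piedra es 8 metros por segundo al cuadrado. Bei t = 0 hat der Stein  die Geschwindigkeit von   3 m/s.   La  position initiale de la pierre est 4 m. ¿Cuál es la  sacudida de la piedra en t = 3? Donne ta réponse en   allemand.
Wir müssen die Stammfunktion unserer Gleichung für den Snap s(t) = 24 - 120·t 1-mal finden. Mit ∫s(t)dt und Anwendung von j(0) = 6, finden wir j(t) = -60·t^2 + 24·t + 6. Wir haben den Ruck j(t) = -60·t^2 + 24·t + 6. Durch Einsetzen von t = 3: j(3) = -462.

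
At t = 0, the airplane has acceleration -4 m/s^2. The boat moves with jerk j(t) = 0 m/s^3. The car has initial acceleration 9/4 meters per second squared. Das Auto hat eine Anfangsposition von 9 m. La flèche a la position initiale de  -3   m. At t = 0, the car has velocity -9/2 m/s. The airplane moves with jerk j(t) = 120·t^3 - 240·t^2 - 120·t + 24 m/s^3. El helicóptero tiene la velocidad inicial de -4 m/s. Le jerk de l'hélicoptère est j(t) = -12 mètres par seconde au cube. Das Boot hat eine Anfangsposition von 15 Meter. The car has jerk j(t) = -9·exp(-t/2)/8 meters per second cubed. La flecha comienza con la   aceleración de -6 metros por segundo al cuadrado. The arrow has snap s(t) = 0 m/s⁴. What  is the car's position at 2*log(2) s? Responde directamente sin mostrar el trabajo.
The position at t = 2*log(2) is x = 9/2.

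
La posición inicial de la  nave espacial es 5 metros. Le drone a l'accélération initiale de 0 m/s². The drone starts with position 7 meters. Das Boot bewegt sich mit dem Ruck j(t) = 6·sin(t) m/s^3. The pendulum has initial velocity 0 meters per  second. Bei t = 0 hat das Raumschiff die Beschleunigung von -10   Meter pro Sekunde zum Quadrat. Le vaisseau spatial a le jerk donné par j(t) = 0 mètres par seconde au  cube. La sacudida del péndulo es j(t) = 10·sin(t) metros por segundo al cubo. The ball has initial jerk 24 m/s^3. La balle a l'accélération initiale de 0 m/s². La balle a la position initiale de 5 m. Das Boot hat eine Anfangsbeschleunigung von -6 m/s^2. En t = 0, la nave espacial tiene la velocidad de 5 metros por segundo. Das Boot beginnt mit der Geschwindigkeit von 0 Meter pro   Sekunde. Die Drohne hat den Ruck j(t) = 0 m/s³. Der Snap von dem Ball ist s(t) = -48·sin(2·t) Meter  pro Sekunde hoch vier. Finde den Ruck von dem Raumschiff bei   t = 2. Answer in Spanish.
Usando j(t) = 0 y sustituyendo t = 2, encontramos j = 0.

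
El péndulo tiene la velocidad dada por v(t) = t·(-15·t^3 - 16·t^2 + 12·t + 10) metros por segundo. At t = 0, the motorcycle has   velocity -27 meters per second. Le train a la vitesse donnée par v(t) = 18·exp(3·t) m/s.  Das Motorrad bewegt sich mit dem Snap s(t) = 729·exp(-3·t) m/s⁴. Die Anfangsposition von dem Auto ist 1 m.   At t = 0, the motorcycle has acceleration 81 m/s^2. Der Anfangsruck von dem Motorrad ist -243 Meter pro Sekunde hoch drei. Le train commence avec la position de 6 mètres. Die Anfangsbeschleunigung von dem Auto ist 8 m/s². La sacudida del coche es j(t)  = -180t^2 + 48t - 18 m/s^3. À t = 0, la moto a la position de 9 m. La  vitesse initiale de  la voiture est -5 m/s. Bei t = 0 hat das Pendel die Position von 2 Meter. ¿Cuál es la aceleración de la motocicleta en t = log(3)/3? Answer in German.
Ausgehend von dem Snap s(t) = 729·exp(-3·t), nehmen wir 2 Stammfunktionen. Durch Integration von dem Snap und Verwendung der Anfangsbedingung j(0) = -243, erhalten wir j(t) = -243·exp(-3·t). Die Stammfunktion von dem Ruck ist die Beschleunigung. Mit a(0) = 81 erhalten wir a(t) = 81·exp(-3·t). Aus der Gleichung für die Beschleunigung a(t) = 81·exp(-3·t), setzen wir t = log(3)/3 ein und erhalten a = 27.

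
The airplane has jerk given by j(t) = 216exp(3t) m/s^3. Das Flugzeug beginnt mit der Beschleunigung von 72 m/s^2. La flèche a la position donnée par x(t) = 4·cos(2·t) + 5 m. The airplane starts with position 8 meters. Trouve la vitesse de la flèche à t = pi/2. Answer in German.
Ausgehend von der Position x(t) = 4·cos(2·t) + 5, nehmen wir 1 Ableitung. Durch Ableiten von der Position erhalten wir die Geschwindigkeit: v(t) = -8·sin(2·t). Wir haben die Geschwindigkeit v(t) = -8·sin(2·t). Durch Einsetzen von t = pi/2: v(pi/2) = 0.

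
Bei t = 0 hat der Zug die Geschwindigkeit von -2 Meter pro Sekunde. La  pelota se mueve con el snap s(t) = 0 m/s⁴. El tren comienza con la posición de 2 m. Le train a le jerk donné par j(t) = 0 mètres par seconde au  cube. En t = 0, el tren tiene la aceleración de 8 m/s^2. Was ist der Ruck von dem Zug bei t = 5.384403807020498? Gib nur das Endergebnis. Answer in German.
Bei t = 5.384403807020498, j = 0.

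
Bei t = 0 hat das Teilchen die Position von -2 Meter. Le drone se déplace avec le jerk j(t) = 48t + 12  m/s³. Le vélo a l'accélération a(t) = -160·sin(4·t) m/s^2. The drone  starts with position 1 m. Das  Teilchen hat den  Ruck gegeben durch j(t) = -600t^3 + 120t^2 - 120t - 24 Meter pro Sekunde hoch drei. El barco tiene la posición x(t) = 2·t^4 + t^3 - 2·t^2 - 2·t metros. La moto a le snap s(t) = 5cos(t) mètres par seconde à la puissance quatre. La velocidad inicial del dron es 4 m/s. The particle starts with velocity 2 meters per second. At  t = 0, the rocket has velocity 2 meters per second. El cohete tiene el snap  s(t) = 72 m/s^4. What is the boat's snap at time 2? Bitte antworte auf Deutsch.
Wir müssen unsere Gleichung für die Position x(t) = 2·t^4 + t^3 - 2·t^2 - 2·t 4-mal ableiten. Mit d/dt von x(t) finden wir v(t) = 8·t^3 + 3·t^2 - 4·t - 2. Durch Ableiten von der Geschwindigkeit erhalten wir die Beschleunigung: a(t) = 24·t^2 + 6·t - 4. Die Ableitung von der Beschleunigung ergibt den Ruck: j(t) = 48·t + 6. Mit d/dt von j(t) finden wir s(t) = 48. Aus der Gleichung für den Snap s(t) = 48, setzen wir t = 2 ein und erhalten s = 48.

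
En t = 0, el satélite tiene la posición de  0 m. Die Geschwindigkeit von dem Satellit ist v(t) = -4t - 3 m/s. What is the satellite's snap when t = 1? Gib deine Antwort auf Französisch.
Pour résoudre ceci, nous devons prendre 3 dérivées de notre équation de la vitesse v(t) = -4·t - 3. En prenant d/dt de v(t), nous trouvons a(t) = -4. La dérivée de l'accélération donne le jerk: j(t) = 0. En prenant d/dt de j(t), nous trouvons s(t) = 0. En utilisant s(t) = 0 et en substituant t = 1, nous trouvons s = 0.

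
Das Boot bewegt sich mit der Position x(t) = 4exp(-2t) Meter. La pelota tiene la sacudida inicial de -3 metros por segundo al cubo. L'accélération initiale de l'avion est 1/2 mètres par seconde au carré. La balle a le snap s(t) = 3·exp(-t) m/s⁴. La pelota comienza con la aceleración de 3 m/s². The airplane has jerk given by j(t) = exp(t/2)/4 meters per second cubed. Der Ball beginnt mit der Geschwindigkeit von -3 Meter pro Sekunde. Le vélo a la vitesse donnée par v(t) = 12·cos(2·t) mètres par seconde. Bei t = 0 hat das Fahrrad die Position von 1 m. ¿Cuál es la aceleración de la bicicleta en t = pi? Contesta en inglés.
We must differentiate our velocity equation v(t) = 12·cos(2·t) 1 time. The derivative of velocity gives acceleration: a(t) = -24·sin(2·t). We have acceleration a(t) = -24·sin(2·t). Substituting t = pi: a(pi) = 0.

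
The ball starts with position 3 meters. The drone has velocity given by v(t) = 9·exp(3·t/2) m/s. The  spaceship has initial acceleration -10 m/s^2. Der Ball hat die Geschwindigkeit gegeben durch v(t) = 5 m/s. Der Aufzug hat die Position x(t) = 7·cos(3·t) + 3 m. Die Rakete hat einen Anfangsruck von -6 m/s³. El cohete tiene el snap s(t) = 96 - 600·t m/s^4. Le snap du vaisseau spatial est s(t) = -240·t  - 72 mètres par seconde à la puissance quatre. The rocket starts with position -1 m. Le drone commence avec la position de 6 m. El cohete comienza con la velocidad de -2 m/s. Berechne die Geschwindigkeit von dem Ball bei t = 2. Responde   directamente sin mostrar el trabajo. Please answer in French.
v(2) = 5.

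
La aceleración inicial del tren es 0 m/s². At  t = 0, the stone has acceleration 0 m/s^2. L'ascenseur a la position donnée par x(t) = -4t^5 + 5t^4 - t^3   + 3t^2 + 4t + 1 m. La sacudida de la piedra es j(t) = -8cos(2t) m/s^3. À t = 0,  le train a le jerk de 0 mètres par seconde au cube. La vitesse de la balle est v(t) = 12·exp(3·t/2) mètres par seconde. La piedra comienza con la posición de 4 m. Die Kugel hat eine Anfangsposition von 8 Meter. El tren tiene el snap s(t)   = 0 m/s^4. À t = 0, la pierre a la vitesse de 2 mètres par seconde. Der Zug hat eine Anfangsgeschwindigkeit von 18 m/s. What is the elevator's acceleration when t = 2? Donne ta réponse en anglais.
Starting from position x(t) = -4·t^5 + 5·t^4 - t^3 + 3·t^2 + 4·t + 1, we take 2 derivatives. The derivative of position gives velocity: v(t) = -20·t^4 + 20·t^3 - 3·t^2 + 6·t + 4. The derivative of velocity gives acceleration: a(t) = -80·t^3 + 60·t^2 - 6·t + 6. We have acceleration a(t) = -80·t^3 + 60·t^2 - 6·t + 6. Substituting t = 2: a(2) = -406.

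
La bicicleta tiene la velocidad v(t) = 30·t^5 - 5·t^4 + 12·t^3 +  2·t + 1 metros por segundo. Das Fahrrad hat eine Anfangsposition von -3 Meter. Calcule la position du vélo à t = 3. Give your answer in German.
Um dies zu lösen, müssen wir 1 Integral unserer Gleichung für die Geschwindigkeit v(t) = 30·t^5 - 5·t^4 + 12·t^3 + 2·t + 1 finden. Die Stammfunktion von der Geschwindigkeit ist die Position. Mit x(0) = -3 erhalten wir x(t) = 5·t^6 - t^5 + 3·t^4 + t^2 + t - 3. Aus der Gleichung für die Position x(t) = 5·t^6 - t^5 + 3·t^4 + t^2 + t - 3, setzen wir t = 3 ein und erhalten x = 3654.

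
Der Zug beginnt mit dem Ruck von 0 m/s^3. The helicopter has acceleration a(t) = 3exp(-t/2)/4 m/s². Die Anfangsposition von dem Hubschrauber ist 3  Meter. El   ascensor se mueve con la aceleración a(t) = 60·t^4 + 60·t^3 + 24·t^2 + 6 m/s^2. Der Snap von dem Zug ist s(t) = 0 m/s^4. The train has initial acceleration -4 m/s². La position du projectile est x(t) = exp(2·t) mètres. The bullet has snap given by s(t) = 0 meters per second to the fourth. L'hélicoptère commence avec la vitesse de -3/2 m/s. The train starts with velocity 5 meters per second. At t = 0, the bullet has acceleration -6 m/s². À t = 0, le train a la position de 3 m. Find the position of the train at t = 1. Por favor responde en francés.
Pour résoudre ceci, nous devons prendre 4 intégrales de notre équation du snap s(t) = 0. En prenant ∫s(t)dt et en appliquant j(0) = 0, nous trouvons j(t) = 0. L'intégrale du jerk est l'accélération. En utilisant a(0) = -4, nous obtenons a(t) = -4. En prenant ∫a(t)dt et en appliquant v(0) = 5, nous trouvons v(t) = 5 - 4·t. L'intégrale de la vitesse, avec x(0) = 3, donne la position: x(t) = -2·t^2 + 5·t + 3. Nous avons la position x(t) = -2·t^2 + 5·t + 3. En substituant t = 1: x(1) = 6.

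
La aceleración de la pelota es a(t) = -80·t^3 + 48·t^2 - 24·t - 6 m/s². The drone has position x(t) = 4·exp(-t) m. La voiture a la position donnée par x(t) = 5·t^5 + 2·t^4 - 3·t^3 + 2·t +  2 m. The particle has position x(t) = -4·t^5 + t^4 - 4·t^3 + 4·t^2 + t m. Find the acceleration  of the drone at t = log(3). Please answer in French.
En partant de la position x(t) = 4·exp(-t), nous prenons 2 dérivées. En prenant d/dt de x(t), nous trouvons v(t) = -4·exp(-t). En dérivant la vitesse, nous obtenons l'accélération: a(t) = 4·exp(-t). Nous avons l'accélération a(t) = 4·exp(-t). En substituant t = log(3): a(log(3)) = 4/3.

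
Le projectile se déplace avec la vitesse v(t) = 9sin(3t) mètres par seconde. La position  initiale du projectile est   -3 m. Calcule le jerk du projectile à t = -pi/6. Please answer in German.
Um dies zu lösen, müssen wir 2 Ableitungen unserer Gleichung für die Geschwindigkeit v(t) = 9·sin(3·t) nehmen. Durch Ableiten von der Geschwindigkeit erhalten wir die Beschleunigung: a(t) = 27·cos(3·t). Mit d/dt von a(t) finden wir j(t) = -81·sin(3·t). Wir haben den Ruck j(t) = -81·sin(3·t). Durch Einsetzen von t = -pi/6: j(-pi/6) = 81.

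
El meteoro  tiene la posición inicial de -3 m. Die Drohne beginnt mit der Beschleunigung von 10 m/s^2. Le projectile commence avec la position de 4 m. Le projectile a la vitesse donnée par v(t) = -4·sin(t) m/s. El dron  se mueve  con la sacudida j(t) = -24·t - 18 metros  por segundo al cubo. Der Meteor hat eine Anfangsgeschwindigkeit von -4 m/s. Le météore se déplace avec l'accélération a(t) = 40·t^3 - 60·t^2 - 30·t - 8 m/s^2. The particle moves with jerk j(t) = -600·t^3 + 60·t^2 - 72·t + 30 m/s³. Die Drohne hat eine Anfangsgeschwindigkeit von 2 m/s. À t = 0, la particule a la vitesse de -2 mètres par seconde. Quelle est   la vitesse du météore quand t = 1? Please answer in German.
Wir müssen das Integral unserer Gleichung für die Beschleunigung a(t) = 40·t^3 - 60·t^2 - 30·t - 8 1-mal finden. Mit ∫a(t)dt und Anwendung von v(0) = -4, finden wir v(t) = 10·t^4 - 20·t^3 - 15·t^2 - 8·t - 4. Mit v(t) = 10·t^4 - 20·t^3 - 15·t^2 - 8·t - 4 und Einsetzen von t = 1, finden wir v = -37.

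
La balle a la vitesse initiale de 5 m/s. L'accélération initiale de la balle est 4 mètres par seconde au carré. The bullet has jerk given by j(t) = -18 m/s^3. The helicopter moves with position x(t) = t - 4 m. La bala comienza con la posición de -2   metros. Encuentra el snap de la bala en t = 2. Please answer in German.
Ausgehend von dem Ruck j(t) = -18, nehmen wir 1 Ableitung. Die Ableitung von dem Ruck ergibt den Snap: s(t) = 0. Aus der Gleichung für den Snap s(t) = 0, setzen wir t = 2 ein und erhalten s = 0.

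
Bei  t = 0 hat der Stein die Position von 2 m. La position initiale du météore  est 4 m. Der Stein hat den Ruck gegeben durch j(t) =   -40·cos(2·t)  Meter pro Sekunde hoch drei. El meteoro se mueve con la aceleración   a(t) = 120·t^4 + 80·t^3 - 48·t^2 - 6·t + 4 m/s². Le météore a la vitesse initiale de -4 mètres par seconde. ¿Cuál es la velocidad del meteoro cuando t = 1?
Necesitamos integrar nuestra ecuación de la aceleración a(t) = 120·t^4 + 80·t^3 - 48·t^2 - 6·t + 4 1 vez. La antiderivada de la aceleración, con v(0) = -4, da la velocidad: v(t) = 24·t^5 + 20·t^4 - 16·t^3 - 3·t^2 + 4·t - 4. Tenemos la velocidad v(t) = 24·t^5 + 20·t^4 - 16·t^3 - 3·t^2 + 4·t - 4. Sustituyendo t = 1: v(1) = 25.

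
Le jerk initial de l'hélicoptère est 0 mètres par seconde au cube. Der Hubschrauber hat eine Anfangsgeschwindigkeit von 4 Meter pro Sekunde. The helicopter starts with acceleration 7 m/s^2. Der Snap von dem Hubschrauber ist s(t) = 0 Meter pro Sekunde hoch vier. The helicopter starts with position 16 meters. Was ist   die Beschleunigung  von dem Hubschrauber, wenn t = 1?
Wir müssen unsere Gleichung für den Snap s(t) = 0 2-mal integrieren. Durch Integration von dem Snap und Verwendung der Anfangsbedingung j(0) = 0, erhalten wir j(t) = 0. Die Stammfunktion von dem Ruck, mit a(0) = 7, ergibt die Beschleunigung: a(t) = 7. Aus der Gleichung für die Beschleunigung a(t) = 7, setzen wir t = 1 ein und erhalten a = 7.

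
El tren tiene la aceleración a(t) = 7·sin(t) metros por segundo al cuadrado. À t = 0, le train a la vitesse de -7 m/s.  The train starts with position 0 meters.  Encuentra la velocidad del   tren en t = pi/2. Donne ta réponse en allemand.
Ausgehend von der Beschleunigung a(t) = 7·sin(t), nehmen wir 1 Stammfunktion. Die Stammfunktion von der Beschleunigung, mit v(0) = -7, ergibt die Geschwindigkeit: v(t) = -7·cos(t). Aus der Gleichung für die Geschwindigkeit v(t) = -7·cos(t), setzen wir t = pi/2 ein und erhalten v = 0.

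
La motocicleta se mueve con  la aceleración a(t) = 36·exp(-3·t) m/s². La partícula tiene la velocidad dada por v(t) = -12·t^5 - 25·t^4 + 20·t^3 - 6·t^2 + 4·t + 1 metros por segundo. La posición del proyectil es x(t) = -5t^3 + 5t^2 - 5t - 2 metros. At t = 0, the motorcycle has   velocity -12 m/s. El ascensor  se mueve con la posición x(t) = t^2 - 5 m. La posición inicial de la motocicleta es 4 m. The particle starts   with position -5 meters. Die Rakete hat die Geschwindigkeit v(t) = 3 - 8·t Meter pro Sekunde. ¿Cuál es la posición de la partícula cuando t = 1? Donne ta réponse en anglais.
To solve this, we need to take 1 antiderivative of our velocity equation v(t) = -12·t^5 - 25·t^4 + 20·t^3 - 6·t^2 + 4·t + 1. Finding the antiderivative of v(t) and using x(0) = -5: x(t) = -2·t^6 - 5·t^5 + 5·t^4 - 2·t^3 + 2·t^2 + t - 5. From the given position equation x(t) = -2·t^6 - 5·t^5 + 5·t^4 - 2·t^3 + 2·t^2 + t - 5, we substitute t = 1 to get x = -6.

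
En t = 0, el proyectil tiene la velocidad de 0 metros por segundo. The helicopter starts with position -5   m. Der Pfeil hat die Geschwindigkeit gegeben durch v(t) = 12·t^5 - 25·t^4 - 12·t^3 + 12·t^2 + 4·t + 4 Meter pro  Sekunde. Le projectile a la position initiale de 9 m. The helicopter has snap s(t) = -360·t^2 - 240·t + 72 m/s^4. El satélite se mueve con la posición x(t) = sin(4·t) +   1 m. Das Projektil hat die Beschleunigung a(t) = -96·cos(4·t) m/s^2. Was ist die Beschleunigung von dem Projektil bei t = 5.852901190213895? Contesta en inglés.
Using a(t) = -96·cos(4·t) and substituting t = 5.852901190213895, we find a = 14.3783467653837.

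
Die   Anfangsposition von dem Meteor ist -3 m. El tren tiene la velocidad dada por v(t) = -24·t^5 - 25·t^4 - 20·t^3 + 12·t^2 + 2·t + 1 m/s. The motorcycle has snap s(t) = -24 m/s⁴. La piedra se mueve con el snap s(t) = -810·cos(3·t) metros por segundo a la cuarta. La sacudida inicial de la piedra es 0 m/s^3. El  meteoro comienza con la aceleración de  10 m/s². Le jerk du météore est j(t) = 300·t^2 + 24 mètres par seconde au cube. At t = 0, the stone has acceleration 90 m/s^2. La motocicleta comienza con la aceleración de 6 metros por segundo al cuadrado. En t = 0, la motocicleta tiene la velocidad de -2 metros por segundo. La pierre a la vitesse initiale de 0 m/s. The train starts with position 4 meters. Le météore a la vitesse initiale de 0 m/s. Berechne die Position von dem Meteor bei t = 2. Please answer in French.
En partant du jerk j(t) = 300·t^2 + 24, nous prenons 3 primitives. En intégrant le jerk et en utilisant la condition initiale a(0) = 10, nous obtenons a(t) = 100·t^3 + 24·t + 10. La primitive de l'accélération, avec v(0) = 0, donne la vitesse: v(t) = t·(25·t^3 + 12·t + 10). La primitive de la vitesse est la position. En utilisant x(0) = -3, nous obtenons x(t) = 5·t^5 + 4·t^3 + 5·t^2 - 3. Nous avons la position x(t) = 5·t^5 + 4·t^3 + 5·t^2 - 3. En substituant t = 2: x(2) = 209.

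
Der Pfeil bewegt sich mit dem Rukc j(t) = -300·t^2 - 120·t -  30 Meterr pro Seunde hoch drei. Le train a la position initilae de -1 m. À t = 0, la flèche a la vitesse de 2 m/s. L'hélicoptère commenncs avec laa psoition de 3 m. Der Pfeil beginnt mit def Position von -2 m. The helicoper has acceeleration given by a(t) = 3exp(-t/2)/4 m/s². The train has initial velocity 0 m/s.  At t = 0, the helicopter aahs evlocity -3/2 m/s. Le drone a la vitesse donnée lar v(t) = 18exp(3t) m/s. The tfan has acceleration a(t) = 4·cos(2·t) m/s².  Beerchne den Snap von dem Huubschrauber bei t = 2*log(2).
Um dies zu lösen, müssen wir 2 Ableitungen unserer Gleichung für die Beschleunigung a(t) = 3·exp(-t/2)/4 nehmen. Durch Ableiten von der Beschleunigung erhalten wir den Ruck: j(t) = -3·exp(-t/2)/8. Mit d/dt von j(t) finden wir s(t) = 3·exp(-t/2)/16. Aus der Gleichung für den Snap s(t) = 3·exp(-t/2)/16, setzen wir t = 2*log(2) ein und erhalten s = 3/32.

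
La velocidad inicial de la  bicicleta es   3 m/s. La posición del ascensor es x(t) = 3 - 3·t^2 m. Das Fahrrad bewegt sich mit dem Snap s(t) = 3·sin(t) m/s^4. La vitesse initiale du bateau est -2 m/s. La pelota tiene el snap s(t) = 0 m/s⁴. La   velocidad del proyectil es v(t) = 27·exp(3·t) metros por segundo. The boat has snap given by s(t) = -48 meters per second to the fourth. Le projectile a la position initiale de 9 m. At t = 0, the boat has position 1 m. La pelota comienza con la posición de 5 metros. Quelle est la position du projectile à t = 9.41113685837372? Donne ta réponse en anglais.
We need to integrate our velocity equation v(t) = 27·exp(3·t) 1 time. Finding the antiderivative of v(t) and using x(0) = 9: x(t) = 9·exp(3·t). From the given position equation x(t) = 9·exp(3·t), we substitute t = 9.41113685837372 to get x = 16438300962851.0.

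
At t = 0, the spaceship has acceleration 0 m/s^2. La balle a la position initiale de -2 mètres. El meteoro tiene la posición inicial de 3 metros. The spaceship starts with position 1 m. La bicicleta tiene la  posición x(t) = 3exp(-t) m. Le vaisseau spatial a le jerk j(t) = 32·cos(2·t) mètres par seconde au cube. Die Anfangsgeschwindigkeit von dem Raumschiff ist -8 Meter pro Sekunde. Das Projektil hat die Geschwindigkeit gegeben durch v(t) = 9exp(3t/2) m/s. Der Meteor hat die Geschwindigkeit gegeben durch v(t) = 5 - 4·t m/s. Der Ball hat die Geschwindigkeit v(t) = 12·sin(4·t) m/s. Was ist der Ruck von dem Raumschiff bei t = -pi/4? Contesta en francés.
En utilisant j(t) = 32·cos(2·t) et en substituant t = -pi/4, nous trouvons j = 0.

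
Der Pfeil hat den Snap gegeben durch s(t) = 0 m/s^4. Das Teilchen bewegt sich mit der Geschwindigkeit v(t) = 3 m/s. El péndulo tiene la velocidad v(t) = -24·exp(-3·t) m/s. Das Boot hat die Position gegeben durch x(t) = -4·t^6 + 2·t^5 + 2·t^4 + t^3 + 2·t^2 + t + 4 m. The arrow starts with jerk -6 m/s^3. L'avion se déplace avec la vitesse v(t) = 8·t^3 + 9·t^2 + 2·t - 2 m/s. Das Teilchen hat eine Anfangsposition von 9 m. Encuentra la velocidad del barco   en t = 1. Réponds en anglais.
Starting from position x(t) = -4·t^6 + 2·t^5 + 2·t^4 + t^3 + 2·t^2 + t + 4, we take 1 derivative. Differentiating position, we get velocity: v(t) = -24·t^5 + 10·t^4 + 8·t^3 + 3·t^2 + 4·t + 1. Using v(t) = -24·t^5 + 10·t^4 + 8·t^3 + 3·t^2 + 4·t + 1 and substituting t = 1, we find v = 2.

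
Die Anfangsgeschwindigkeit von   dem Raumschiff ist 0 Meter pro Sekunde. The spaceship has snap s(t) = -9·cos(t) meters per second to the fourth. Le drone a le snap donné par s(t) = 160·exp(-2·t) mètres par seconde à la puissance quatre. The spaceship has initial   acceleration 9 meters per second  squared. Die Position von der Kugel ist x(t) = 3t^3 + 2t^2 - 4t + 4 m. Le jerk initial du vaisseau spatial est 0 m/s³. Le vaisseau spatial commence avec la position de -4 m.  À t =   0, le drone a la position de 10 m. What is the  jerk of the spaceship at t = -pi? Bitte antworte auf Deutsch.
Ausgehend von dem Snap s(t) = -9·cos(t), nehmen wir 1 Stammfunktion. Durch Integration von dem Snap und Verwendung der Anfangsbedingung j(0) = 0, erhalten wir j(t) = -9·sin(t). Wir haben den Ruck j(t) = -9·sin(t). Durch Einsetzen von t = -pi: j(-pi) = 0.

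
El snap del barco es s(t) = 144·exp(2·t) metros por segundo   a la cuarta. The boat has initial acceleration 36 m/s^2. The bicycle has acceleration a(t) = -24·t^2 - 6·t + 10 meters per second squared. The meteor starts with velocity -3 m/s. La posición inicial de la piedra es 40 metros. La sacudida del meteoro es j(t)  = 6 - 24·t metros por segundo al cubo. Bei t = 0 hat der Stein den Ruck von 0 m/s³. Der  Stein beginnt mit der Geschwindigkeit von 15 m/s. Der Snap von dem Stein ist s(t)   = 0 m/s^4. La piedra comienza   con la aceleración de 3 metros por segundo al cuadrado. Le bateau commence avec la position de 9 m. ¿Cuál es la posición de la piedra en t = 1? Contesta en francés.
Nous devons trouver la primitive de notre équation du snap s(t) = 0 4 fois. La primitive du snap est le jerk. En utilisant j(0) = 0, nous obtenons j(t) = 0. La primitive du jerk, avec a(0) = 3, donne l'accélération: a(t) = 3. L'intégrale de l'accélération, avec v(0) = 15, donne la vitesse: v(t) = 3·t + 15. En intégrant la vitesse et en utilisant la condition initiale x(0) = 40, nous obtenons x(t) = 3·t^2/2 + 15·t + 40. De l'équation de la position x(t) = 3·t^2/2 + 15·t + 40, nous substituons t = 1 pour obtenir x = 113/2.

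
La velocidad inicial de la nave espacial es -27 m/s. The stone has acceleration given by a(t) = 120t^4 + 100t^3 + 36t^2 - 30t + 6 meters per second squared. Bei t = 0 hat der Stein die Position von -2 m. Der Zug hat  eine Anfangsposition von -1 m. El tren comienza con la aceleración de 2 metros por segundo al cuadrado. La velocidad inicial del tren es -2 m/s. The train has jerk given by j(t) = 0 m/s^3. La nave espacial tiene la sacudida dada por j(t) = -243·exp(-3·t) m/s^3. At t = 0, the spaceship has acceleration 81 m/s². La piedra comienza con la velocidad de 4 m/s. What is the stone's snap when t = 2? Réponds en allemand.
Wir müssen unsere Gleichung für die Beschleunigung a(t) = 120·t^4 + 100·t^3 + 36·t^2 - 30·t + 6 2-mal ableiten. Die Ableitung von der Beschleunigung ergibt den Ruck: j(t) = 480·t^3 + 300·t^2 + 72·t - 30. Mit d/dt von j(t) finden wir s(t) = 1440·t^2 + 600·t + 72. Mit s(t) = 1440·t^2 + 600·t + 72 und Einsetzen von t = 2, finden wir s = 7032.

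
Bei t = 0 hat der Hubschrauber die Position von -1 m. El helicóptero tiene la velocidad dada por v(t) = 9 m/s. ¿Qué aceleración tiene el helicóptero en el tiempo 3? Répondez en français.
Pour résoudre ceci, nous devons prendre 1 dérivée de notre équation de la vitesse v(t) = 9. La dérivée de la vitesse donne l'accélération: a(t) = 0. De l'équation de l'accélération a(t) = 0, nous substituons t = 3 pour obtenir a = 0.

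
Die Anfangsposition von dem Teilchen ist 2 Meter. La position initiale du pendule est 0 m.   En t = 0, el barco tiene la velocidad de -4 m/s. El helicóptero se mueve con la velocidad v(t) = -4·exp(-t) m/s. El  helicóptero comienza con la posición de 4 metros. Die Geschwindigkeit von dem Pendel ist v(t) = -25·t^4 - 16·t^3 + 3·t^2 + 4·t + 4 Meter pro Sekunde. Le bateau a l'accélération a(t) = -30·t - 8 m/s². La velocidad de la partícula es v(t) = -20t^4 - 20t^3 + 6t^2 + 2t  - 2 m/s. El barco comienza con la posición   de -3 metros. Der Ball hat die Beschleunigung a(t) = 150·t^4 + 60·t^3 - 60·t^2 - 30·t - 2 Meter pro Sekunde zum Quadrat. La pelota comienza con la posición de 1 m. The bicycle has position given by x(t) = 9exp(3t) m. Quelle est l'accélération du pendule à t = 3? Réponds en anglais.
To solve this, we need to take 1 derivative of our velocity equation v(t) = -25·t^4 - 16·t^3 + 3·t^2 + 4·t + 4. Taking d/dt of v(t), we find a(t) = -100·t^3 - 48·t^2 + 6·t + 4. Using a(t) = -100·t^3 - 48·t^2 + 6·t + 4 and substituting t = 3, we find a = -3110.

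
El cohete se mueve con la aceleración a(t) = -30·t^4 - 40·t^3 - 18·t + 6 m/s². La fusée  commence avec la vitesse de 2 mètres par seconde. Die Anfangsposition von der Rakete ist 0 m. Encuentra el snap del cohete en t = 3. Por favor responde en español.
Para resolver esto, necesitamos tomar 2 derivadas de nuestra ecuación de la aceleración a(t) = -30·t^4 - 40·t^3 - 18·t + 6. Derivando la aceleración, obtenemos la sacudida: j(t) = -120·t^3 - 120·t^2 - 18. La derivada de la sacudida da el snap: s(t) = -360·t^2 - 240·t. Usando s(t) = -360·t^2 - 240·t y sustituyendo t = 3, encontramos s = -3960.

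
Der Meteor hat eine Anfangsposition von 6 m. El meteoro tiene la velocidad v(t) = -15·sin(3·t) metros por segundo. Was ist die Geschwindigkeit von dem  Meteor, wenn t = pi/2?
Wir haben die Geschwindigkeit v(t) = -15·sin(3·t). Durch Einsetzen von t = pi/2: v(pi/2) = 15.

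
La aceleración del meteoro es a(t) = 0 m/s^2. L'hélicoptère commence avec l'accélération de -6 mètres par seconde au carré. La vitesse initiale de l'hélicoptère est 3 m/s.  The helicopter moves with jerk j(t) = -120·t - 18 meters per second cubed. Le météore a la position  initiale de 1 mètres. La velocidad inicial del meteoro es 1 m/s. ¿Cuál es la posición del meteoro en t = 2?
Debemos encontrar la antiderivada de nuestra ecuación de la aceleración a(t) = 0 2 veces. Integrando la aceleración y usando la condición inicial v(0) = 1, obtenemos v(t) = 1. La integral de la velocidad es la posición. Usando x(0) = 1, obtenemos x(t) = t + 1. Usando x(t) = t + 1 y sustituyendo t = 2, encontramos x = 3.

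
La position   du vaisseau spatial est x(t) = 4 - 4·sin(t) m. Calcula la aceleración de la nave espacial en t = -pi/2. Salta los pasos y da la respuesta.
a(-pi/2) = -4.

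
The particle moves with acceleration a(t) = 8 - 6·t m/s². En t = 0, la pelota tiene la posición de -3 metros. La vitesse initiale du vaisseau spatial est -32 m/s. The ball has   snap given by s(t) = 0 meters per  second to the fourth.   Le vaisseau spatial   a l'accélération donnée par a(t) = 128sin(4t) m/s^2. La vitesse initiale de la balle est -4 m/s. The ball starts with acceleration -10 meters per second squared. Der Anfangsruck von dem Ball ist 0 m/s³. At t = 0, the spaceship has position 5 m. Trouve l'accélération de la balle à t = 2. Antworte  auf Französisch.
Nous devons trouver l'intégrale de notre équation du snap s(t) = 0 2 fois. L'intégrale du snap est le jerk. En utilisant j(0) = 0, nous obtenons j(t) = 0. L'intégrale du jerk, avec a(0) = -10, donne l'accélération: a(t) = -10. Nous avons l'accélération a(t) = -10. En substituant t = 2: a(2) = -10.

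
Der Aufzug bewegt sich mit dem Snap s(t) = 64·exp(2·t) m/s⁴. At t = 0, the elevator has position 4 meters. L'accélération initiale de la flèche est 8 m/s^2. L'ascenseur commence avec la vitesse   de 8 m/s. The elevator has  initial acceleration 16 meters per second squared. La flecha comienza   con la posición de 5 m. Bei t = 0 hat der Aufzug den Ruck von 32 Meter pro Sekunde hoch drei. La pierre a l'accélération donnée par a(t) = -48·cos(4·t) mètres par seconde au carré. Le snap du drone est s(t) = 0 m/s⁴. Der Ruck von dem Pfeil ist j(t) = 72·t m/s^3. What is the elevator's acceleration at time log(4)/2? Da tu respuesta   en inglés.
We must find the antiderivative of our snap equation s(t) = 64·exp(2·t) 2 times. The antiderivative of snap is jerk. Using j(0) = 32, we get j(t) = 32·exp(2·t). Taking ∫j(t)dt and applying a(0) = 16, we find a(t) = 16·exp(2·t). We have acceleration a(t) = 16·exp(2·t). Substituting t = log(4)/2: a(log(4)/2) = 64.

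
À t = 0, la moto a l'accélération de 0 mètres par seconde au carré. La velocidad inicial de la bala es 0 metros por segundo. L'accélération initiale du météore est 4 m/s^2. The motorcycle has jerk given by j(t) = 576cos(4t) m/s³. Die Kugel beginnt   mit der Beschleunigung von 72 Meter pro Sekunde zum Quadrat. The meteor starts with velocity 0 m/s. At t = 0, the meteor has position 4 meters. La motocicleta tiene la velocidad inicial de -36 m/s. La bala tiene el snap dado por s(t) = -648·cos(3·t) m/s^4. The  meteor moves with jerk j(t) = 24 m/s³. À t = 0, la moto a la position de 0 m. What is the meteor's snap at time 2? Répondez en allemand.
Wir müssen unsere Gleichung für den Ruck j(t) = 24 1-mal ableiten. Die Ableitung von dem Ruck ergibt den Snap: s(t) = 0. Mit s(t) = 0 und Einsetzen von t = 2, finden wir s = 0.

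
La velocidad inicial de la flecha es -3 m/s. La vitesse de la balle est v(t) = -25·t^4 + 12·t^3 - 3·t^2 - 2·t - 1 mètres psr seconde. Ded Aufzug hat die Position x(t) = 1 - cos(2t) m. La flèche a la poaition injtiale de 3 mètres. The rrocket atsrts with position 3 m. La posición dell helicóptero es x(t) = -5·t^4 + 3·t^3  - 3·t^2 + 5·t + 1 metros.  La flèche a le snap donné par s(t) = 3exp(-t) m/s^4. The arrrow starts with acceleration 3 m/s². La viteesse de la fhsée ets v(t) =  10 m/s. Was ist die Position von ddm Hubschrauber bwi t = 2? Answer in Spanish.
Usando x(t) = -5·t^4 + 3·t^3 - 3·t^2 + 5·t + 1 y sustituyendo t = 2, encontramos x = -57.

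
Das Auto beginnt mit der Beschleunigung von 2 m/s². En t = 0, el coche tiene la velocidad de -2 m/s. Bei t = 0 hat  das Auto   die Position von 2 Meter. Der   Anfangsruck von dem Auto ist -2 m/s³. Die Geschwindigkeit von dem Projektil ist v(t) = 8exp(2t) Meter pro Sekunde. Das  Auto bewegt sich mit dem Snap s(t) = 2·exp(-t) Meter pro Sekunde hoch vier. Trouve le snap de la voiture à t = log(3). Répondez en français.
En utilisant s(t) = 2·exp(-t) et en substituant t = log(3), nous trouvons s = 2/3.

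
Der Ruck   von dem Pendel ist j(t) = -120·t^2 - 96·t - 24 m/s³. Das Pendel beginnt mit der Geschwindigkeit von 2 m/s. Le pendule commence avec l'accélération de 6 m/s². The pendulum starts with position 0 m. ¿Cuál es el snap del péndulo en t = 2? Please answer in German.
Wir müssen unsere Gleichung für den Ruck j(t) = -120·t^2 - 96·t - 24 1-mal ableiten. Die Ableitung von dem Ruck ergibt den Snap: s(t) = -240·t - 96. Aus der Gleichung für den Snap s(t) = -240·t - 96, setzen wir t = 2 ein und erhalten s = -576.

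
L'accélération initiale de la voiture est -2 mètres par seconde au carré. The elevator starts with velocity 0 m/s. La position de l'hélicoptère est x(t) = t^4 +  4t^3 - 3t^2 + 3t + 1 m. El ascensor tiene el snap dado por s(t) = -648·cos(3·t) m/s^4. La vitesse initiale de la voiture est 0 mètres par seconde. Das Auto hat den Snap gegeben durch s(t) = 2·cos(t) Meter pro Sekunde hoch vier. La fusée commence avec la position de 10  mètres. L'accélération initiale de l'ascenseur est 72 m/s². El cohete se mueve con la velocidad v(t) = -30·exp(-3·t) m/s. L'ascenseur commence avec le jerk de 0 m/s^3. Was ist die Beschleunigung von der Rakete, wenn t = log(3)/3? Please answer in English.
We must differentiate our velocity equation v(t) = -30·exp(-3·t) 1 time. Differentiating velocity, we get acceleration: a(t) = 90·exp(-3·t). Using a(t) = 90·exp(-3·t) and substituting t = log(3)/3, we find a = 30.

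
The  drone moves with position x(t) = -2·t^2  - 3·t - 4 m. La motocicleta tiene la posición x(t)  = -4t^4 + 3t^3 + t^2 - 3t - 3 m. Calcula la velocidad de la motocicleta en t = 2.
Partiendo de la posición x(t) = -4·t^4 + 3·t^3 + t^2 - 3·t - 3, tomamos 1 derivada. Tomando d/dt de x(t), encontramos v(t) = -16·t^3 + 9·t^2 + 2·t - 3. Tenemos la velocidad v(t) = -16·t^3 + 9·t^2 + 2·t - 3. Sustituyendo t = 2: v(2) = -91.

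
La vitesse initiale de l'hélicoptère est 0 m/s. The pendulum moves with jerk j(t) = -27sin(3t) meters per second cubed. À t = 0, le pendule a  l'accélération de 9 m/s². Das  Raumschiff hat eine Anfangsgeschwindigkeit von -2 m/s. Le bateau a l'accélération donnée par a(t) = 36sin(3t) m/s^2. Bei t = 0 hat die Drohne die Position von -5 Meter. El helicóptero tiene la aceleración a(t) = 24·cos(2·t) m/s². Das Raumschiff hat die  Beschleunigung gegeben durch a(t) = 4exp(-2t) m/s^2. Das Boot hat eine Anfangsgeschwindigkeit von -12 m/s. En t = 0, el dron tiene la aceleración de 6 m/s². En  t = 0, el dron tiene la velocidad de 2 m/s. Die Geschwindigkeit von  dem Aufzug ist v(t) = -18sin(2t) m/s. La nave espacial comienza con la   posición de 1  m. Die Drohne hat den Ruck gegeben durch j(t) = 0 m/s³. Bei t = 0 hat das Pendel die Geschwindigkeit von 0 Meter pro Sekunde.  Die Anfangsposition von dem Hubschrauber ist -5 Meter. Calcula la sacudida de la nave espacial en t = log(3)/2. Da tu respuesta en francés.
Pour résoudre ceci, nous devons prendre 1 dérivée de notre équation de l'accélération a(t) = 4·exp(-2·t). En dérivant l'accélération, nous obtenons le jerk: j(t) = -8·exp(-2·t). En utilisant j(t) = -8·exp(-2·t) et en substituant t = log(3)/2, nous trouvons j = -8/3.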